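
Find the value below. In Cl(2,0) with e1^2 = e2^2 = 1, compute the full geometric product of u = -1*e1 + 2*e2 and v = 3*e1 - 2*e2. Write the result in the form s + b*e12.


Expand: (-1*e1 + 2*e2)(3*e1 - 2*e2)
= (-1)*3*e1e1 + (-1)*(-2)*e1e2 + 2*3*e2e1 + 2*(-2)*e2e2
Using e1^2 = e2^2 = 1, e2e1 = -e1e2:
Scalar part s = (-1)*3 + 2*(-2) = -3 + (-4) = -7
Bivector part b = (-1)*(-2) - 2*3 = 2 - 6 = -4
uv = -7 - 4*e12


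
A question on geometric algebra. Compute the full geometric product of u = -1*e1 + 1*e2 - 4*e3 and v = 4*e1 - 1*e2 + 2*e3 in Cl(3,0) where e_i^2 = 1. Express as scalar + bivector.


In Cl(3,0): e_i^2 = 1, e_ie_j = -e_je_i for i != j.
Scalar part = u . v = (-1)*4 + 1*(-1) + (-4)*2
= -4 + (-1) + (-8) = -13
e12 coeff = (-1)*(-1) - 1*4 = 1 - 4 = -3
e13 coeff = (-1)*2 - (-4)*4 = -2 - (-16) = 14
e23 coeff = 1*2 - (-4)*(-1) = 2 - 4 = -2
uv = -13 - 3*e12 + 14*e13 - 2*e23


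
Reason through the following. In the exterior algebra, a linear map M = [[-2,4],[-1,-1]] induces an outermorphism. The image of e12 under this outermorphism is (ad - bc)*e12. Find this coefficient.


The outermorphism of a linear map f sends e1^e2 to f(e1)^f(e2).
f(e1) = -2*e1 - 1*e2
f(e2) = 4*e1 - 1*e2
f(e1) ^ f(e2) = (-2*e1 - 1*e2) ^ (4*e1 - 1*e2)
= (-2)*(-1)*e12 + (-1)*4*e21
= (2 - (-4))*e12
= 6*e12
Coefficient = 6


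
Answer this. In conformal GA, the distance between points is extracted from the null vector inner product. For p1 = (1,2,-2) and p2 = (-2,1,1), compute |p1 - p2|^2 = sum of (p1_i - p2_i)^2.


p1 - p2 = (3, 1, -3)
|p1 - p2|^2 = 3^2 + 1^2 + (-3)^2
= 9 + 1 + 9
= 19


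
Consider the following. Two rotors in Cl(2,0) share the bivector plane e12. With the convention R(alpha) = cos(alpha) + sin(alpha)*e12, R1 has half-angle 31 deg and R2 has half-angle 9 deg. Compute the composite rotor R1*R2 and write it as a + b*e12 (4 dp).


Same-plane rotors commute and their half-angles add:
R1*R2 = cos(a1 + a2) + sin(a1 + a2)*e12.
a1 + a2 = 31 + 9 = 40 deg
cos(40 deg) = 0.7660
sin(40 deg) = 0.6428
R1*R2 = 0.7660 + 0.6428*e12


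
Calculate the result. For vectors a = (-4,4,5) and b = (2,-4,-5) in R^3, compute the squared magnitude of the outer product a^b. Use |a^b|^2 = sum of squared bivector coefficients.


a wedge b = (a1*b2 - a2*b1)*e12 + (a1*b3 - a3*b1)*e13 + (a2*b3 - a3*b2)*e23
e12 coeff: (-4)*(-4) - 4*2 = 16 - 8 = 8
e13 coeff: (-4)*(-5) - 5*2 = 20 - 10 = 10
e23 coeff: 4*(-5) - 5*(-4) = -20 - (-20) = 0
|a wedge b|^2 = 8^2 + 10^2 + 0^2
= 64 + 100 + 0
= 164


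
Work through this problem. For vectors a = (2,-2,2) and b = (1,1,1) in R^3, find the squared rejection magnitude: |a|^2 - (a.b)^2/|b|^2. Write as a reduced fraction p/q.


|a|^2 = 2^2 + (-2)^2 + 2^2 = 12
|b|^2 = 1^2 + 1^2 + 1^2 = 3
a . b = 2*1 + (-2)*1 + 2*1 = 2
(a.b)^2 = 2^2 = 4
|rej|^2 = 12 - 4/3
= (36 - 4)/3
= 32/3
In lowest terms: 32/3


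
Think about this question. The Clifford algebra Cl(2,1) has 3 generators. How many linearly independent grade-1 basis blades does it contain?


Number of grade-k basis blades in Cl(p,q) with n = p + q is C(n, k).
n = 2 + 1 = 3
C(3, 1) = 3! / (1! * 2!)
= 6 / (1 * 2)
= 3


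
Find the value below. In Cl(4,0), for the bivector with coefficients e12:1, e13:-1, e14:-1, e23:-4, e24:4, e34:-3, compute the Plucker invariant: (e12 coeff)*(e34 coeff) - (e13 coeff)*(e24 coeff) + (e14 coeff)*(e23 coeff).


Plucker relation: af - be + cd
a*f = 1*(-3) = -3
b*e = (-1)*4 = -4
c*d = (-1)*(-4) = 4
af - be + cd = -3 - (-4) + 4
= 5


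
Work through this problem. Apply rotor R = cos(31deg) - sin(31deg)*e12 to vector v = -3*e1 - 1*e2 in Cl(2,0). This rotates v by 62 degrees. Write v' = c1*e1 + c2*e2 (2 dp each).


Rotor R = cos(31deg) - sin(31deg)*e12
Rotation angle theta = 2 * 31 = 62 degrees
v' = R*v*~R rotates v by theta.
cos(62deg) = 0.4695, sin(62deg) = 0.8829
v'_1 = -3*cos(62deg) - (-1)*sin(62deg)
= -3*0.4695 - (-1)*0.8829
= -0.53
v'_2 = -3*sin(62deg) + (-1)*cos(62deg)
= -3*0.8829 + (-1)*0.4695
= -3.12
v' = -0.53*e1 - 3.12*e2


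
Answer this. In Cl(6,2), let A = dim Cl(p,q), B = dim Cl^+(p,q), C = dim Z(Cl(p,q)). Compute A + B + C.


n = 6 + 2 = 8
Total dim = 2^8 = 256
Even subalgebra dim = 2^7 = 128
n is even, so center dim = 1
Sum = 256 + 128 + 1 = 385


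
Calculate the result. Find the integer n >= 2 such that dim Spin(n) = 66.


dim Spin(n) = dim so(n) = n(n-1)/2.
Solve n(n-1)/2 = 66, i.e. n^2 - n - 132 = 0.
Discriminant = 1 + 8*66 = 529
n = (1 + sqrt(529))/2 = (1 + 23)/2 = 12


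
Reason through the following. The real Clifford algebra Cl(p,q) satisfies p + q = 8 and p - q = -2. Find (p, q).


We need p + q = 8 and p - q = -2.
Adding: 2p = 8 + (-2) = 6, so p = 3.
Then q = 8 - 3 = 5.
(p, q) = (3, 5)


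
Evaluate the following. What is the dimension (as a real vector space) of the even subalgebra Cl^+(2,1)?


Even subalgebra dimension = 2^(n-1)
n = 2 + 1 = 3
2^(3 - 1) = 2^2 = 4
Verification: sum of C(3,k) for even k = 1 + 3 = 4
Result = 4


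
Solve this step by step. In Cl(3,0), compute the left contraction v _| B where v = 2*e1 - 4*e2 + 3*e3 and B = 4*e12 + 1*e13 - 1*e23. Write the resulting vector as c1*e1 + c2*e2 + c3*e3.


Left contraction v _| B = <vB>_1 (grade-1 part of the geometric product vB).
Using e1_|e12 = e2, e2_|e12 = -e1, e1_|e13 = e3, e3_|e13 = -e1, e2_|e23 = e3, e3_|e23 = -e2:
e1 coeff: -v2*b12 - v3*b13 = -(-4)*(4) - (3)*(1) = 13
e2 coeff: v1*b12 - v3*b23 = (2)*(4) - (3)*(-1) = 11
e3 coeff: v1*b13 + v2*b23 = (2)*(1) + (-4)*(-1) = 6
v _| B = 13*e1 + 11*e2 + 6*e3


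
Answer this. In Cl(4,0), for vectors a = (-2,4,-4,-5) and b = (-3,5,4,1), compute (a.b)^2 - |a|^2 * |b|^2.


a . b = (-2)*(-3) + 4*5 + (-4)*4 + (-5)*1
= 6 + 20 + (-16) + (-5) = 5
|a|^2 = (-2)^2 + 4^2 + (-4)^2 + (-5)^2 = 61
|b|^2 = (-3)^2 + 5^2 + 4^2 + 1^2 = 51
(a.b)^2 = 5^2 = 25
|a|^2 * |b|^2 = 61 * 51 = 3111
Result = 25 - 3111 = -3086


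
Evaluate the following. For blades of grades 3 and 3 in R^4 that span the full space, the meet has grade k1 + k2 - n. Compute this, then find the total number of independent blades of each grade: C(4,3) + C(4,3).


Meet grade = grade(A) + grade(B) - n
= 3 + 3 - 4 = 2
C(4,3) = 4
C(4,3) = 4
dim_A + dim_B = 4 + 4 = 8


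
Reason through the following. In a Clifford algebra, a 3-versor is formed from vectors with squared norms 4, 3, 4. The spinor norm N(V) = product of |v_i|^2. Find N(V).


Spinor norm N(V) = |v1|^2 * |v2|^2 * ... * |v3|^2
= 4 * 3 * 4
Running product: 4, 12, 48
N(V) = 48


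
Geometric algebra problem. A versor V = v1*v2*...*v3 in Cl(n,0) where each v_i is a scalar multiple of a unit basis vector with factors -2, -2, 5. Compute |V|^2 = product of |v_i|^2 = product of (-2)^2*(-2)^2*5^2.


Each vector v_i has |v_i|^2 = s_i^2
Squared scales: (-2)^2 = 4, (-2)^2 = 4, 5^2 = 25
|V|^2 = 4 * 4 * 25
= 400


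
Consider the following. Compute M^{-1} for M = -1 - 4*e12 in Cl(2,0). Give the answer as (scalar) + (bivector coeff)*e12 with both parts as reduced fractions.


M = -1 - 4*e12, where e12^2 = -1.
Since M commutes with its reverse ~M = a - b*e12, M * ~M = a^2 - b^2*e12^2 = a^2 + b^2.
So M^{-1} = ~M / (a^2 + b^2) = (a - b*e12)/(a^2 + b^2).
a^2 + b^2 = 1 + 16 = 17
Scalar part = -1/17 = -1/17
Bivector coeff = 4/17 = 4/17
M^{-1} = -1/17 + 4/17*e12


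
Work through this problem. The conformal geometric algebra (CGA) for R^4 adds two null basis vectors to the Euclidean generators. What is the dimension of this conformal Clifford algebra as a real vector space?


The conformal model of R^4 uses Cl(5,1): the 4 Euclidean generators plus two extra orthogonal generators e+ (e+^2 = +1) and e- (e-^2 = -1), from which the null vectors e0, einf are built.
Number of generators m = 4 + 2 = 6.
dim Cl(p,q) = 2^m = 2^6 = 64


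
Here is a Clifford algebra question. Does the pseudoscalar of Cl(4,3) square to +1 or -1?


The pseudoscalar I = e1...e_n (product of all n generators) of Cl(p,q) satisfies I^2 = (-1)^(q + n(n-1)/2).
p = 4, q = 3, n = p + q = 7
n(n-1)/2 = 7 * 6 / 2 = 21
Exponent = q + n(n-1)/2 = 3 + 21 = 24
I^2 = (-1)^24 = +1


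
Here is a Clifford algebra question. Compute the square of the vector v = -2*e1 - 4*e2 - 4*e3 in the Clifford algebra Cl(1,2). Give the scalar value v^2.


v^2 = sum of c_i^2 * e_i^2
Positive signature terms (e_i^2 = +1): (-2)^2 = 4
Negative signature terms (e_j^2 = -1): (-4)^2 + (-4)^2 = 32
v^2 = 4 - 32 = -28


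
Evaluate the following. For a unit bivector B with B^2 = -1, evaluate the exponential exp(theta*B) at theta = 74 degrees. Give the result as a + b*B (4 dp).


For a unit bivector B with B^2 = -1, the exponential series gives
e^(theta*B) = cos(theta) + sin(theta)*B (the GA analogue of Euler's formula).
theta = 74 degrees = 1.291544 rad
cos(74 deg) = 0.2756
sin(74 deg) = 0.9613
exp(theta*B) = 0.2756 + 0.9613*B


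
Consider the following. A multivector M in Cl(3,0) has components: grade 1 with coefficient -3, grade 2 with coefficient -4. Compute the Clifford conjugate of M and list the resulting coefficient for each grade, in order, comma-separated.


Clifford conjugate sign for grade k: (-1)^(k(k+1)/2)
Grade 1: (-1)^(1*2/2) = (-1)^1 = -1, coeff -3 -> 3
Grade 2: (-1)^(2*3/2) = (-1)^3 = -1, coeff -4 -> 4
Conjugated coefficients: 3, 4


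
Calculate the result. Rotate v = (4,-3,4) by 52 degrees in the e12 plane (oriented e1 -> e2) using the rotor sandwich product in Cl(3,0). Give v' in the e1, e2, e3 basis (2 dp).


Rotor R = cos(26deg) - sin(26deg)*e12
Rotation angle theta = 2 * 26 = 52 degrees in the e12 plane (e1 -> e2).
The component perpendicular to the plane (e3) is invariant: v'_3 = v3 = 4.00
cos(52deg) = 0.6157, sin(52deg) = 0.7880
v'_1 = v1*cos(theta) - v2*sin(theta) = 4*0.6157 - (-3)*0.7880 = 4.83
v'_2 = v1*sin(theta) + v2*cos(theta) = 4*0.7880 + (-3)*0.6157 = 1.31
v' = 4.83*e1 + 1.31*e2 + 4.00*e3


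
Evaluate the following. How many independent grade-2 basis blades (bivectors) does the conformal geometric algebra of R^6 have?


The conformal model of R^6 uses Cl(7,1) with m = 6 + 2 = 8 generators.
Number of grade-2 blades = C(m, 2) = C(8, 2)
= 8*7/2 = 28


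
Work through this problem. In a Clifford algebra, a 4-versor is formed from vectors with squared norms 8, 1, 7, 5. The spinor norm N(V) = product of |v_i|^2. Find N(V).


Spinor norm N(V) = |v1|^2 * |v2|^2 * ... * |v4|^2
= 8 * 1 * 7 * 5
Running product: 8, 8, 56, 280
N(V) = 280


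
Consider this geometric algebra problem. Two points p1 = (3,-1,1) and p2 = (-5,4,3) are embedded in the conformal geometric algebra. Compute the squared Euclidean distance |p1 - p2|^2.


p1 - p2 = (8, -5, -2)
|p1 - p2|^2 = 8^2 + (-5)^2 + (-2)^2
= 64 + 25 + 4
= 93


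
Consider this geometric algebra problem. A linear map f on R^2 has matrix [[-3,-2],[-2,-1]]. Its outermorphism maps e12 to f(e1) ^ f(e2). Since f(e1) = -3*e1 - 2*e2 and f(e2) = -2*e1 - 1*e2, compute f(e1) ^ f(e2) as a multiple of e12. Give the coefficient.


The outermorphism of a linear map f sends e1^e2 to f(e1)^f(e2).
f(e1) = -3*e1 - 2*e2
f(e2) = -2*e1 - 1*e2
f(e1) ^ f(e2) = (-3*e1 - 2*e2) ^ (-2*e1 - 1*e2)
= (-3)*(-1)*e12 + (-2)*(-2)*e21
= (3 - 4)*e12
= -1*e12
Coefficient = -1


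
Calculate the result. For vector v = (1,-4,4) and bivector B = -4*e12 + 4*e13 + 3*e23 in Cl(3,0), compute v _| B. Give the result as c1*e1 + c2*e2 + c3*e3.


Left contraction v _| B = <vB>_1 (grade-1 part of the geometric product vB).
Using e1_|e12 = e2, e2_|e12 = -e1, e1_|e13 = e3, e3_|e13 = -e1, e2_|e23 = e3, e3_|e23 = -e2:
e1 coeff: -v2*b12 - v3*b13 = -(-4)*(-4) - (4)*(4) = -32
e2 coeff: v1*b12 - v3*b23 = (1)*(-4) - (4)*(3) = -16
e3 coeff: v1*b13 + v2*b23 = (1)*(4) + (-4)*(3) = -8
v _| B = -32*e1 - 16*e2 - 8*e3


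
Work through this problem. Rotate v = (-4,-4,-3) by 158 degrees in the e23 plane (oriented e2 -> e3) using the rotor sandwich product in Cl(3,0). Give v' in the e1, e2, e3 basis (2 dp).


Rotor R = cos(79deg) - sin(79deg)*e23
Rotation angle theta = 2 * 79 = 158 degrees in the e23 plane (e2 -> e3).
The component perpendicular to the plane (e1) is invariant: v'_1 = v1 = -4.00
cos(158deg) = -0.9272, sin(158deg) = 0.3746
v'_2 = v2*cos(theta) - v3*sin(theta) = -4*(-0.9272) - (-3)*0.3746 = 4.83
v'_3 = v2*sin(theta) + v3*cos(theta) = -4*0.3746 + (-3)*(-0.9272) = 1.28
v' = -4.00*e1 + 4.83*e2 + 1.28*e3


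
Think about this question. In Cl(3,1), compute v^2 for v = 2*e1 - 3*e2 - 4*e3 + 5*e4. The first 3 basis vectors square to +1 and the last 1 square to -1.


v^2 = sum of c_i^2 * e_i^2
Positive signature terms (e_i^2 = +1): 2^2 + (-3)^2 + (-4)^2 = 29
Negative signature terms (e_j^2 = -1): 5^2 = 25
v^2 = 29 - 25 = 4


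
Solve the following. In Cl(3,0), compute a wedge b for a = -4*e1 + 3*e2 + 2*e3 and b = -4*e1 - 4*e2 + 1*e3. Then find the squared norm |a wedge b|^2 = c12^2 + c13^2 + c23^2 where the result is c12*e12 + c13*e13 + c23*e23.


a wedge b = (a1*b2 - a2*b1)*e12 + (a1*b3 - a3*b1)*e13 + (a2*b3 - a3*b2)*e23
e12 coeff: (-4)*(-4) - 3*(-4) = 16 - (-12) = 28
e13 coeff: (-4)*1 - 2*(-4) = -4 - (-8) = 4
e23 coeff: 3*1 - 2*(-4) = 3 - (-8) = 11
|a wedge b|^2 = 28^2 + 4^2 + 11^2
= 784 + 16 + 121
= 921


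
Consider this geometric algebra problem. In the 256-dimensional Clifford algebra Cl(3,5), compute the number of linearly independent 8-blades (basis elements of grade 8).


Number of grade-k basis blades in Cl(p,q) with n = p + q is C(n, k).
n = 3 + 5 = 8
C(8, 8) = 8! / (8! * 0!)
= 40320 / (40320 * 1)
= 1


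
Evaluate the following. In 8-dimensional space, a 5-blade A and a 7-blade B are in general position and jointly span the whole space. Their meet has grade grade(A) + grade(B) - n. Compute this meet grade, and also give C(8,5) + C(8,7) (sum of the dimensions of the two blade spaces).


Meet grade = grade(A) + grade(B) - n
= 5 + 7 - 8 = 4
C(8,5) = 56
C(8,7) = 8
dim_A + dim_B = 56 + 8 = 64


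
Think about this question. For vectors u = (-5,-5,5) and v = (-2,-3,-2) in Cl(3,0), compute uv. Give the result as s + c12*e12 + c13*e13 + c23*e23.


In Cl(3,0): e_i^2 = 1, e_ie_j = -e_je_i for i != j.
Scalar part = u . v = (-5)*(-2) + (-5)*(-3) + 5*(-2)
= 10 + 15 + (-10) = 15
e12 coeff = (-5)*(-3) - (-5)*(-2) = 15 - 10 = 5
e13 coeff = (-5)*(-2) - 5*(-2) = 10 - (-10) = 20
e23 coeff = (-5)*(-2) - 5*(-3) = 10 - (-15) = 25
uv = 15 + 5*e12 + 20*e13 + 25*e23


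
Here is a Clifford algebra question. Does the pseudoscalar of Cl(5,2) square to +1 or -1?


The pseudoscalar I = e1...e_n (product of all n generators) of Cl(p,q) satisfies I^2 = (-1)^(q + n(n-1)/2).
p = 5, q = 2, n = p + q = 7
n(n-1)/2 = 7 * 6 / 2 = 21
Exponent = q + n(n-1)/2 = 2 + 21 = 23
I^2 = (-1)^23 = -1


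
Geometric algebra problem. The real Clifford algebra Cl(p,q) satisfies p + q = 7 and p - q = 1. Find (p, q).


We need p + q = 7 and p - q = 1.
Adding: 2p = 7 + 1 = 8, so p = 4.
Then q = 7 - 4 = 3.
(p, q) = (4, 3)


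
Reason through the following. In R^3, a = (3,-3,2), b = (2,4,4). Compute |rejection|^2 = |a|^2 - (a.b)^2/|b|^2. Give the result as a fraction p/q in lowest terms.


|a|^2 = 3^2 + (-3)^2 + 2^2 = 22
|b|^2 = 2^2 + 4^2 + 4^2 = 36
a . b = 3*2 + (-3)*4 + 2*4 = 2
(a.b)^2 = 2^2 = 4
|rej|^2 = 22 - 4/36
= (792 - 4)/36
= 788/36
In lowest terms: 197/9


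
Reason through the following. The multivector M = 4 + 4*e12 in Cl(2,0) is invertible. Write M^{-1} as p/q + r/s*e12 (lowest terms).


M = 4 + 4*e12, where e12^2 = -1.
Since M commutes with its reverse ~M = a - b*e12, M * ~M = a^2 - b^2*e12^2 = a^2 + b^2.
So M^{-1} = ~M / (a^2 + b^2) = (a - b*e12)/(a^2 + b^2).
a^2 + b^2 = 16 + 16 = 32
Scalar part = 4/32 = 1/8
Bivector coeff = -4/32 = -1/8
M^{-1} = 1/8 - 1/8*e12


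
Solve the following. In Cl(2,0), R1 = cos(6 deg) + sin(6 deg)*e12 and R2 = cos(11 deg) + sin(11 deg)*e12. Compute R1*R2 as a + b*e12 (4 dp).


Same-plane rotors commute and their half-angles add:
R1*R2 = cos(a1 + a2) + sin(a1 + a2)*e12.
a1 + a2 = 6 + 11 = 17 deg
cos(17 deg) = 0.9563
sin(17 deg) = 0.2924
R1*R2 = 0.9563 + 0.2924*e12


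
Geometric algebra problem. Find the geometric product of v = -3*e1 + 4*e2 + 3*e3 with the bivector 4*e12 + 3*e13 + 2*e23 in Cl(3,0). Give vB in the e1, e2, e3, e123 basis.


vB has grade-1 (vector) and grade-3 (trivector) parts: vB = (v _| B) + (v ^ B).
Vector part <vB>_1:
  e1: -v2*b12 - v3*b13 = -(4)*(4) - (3)*(3) = -25
  e2: v1*b12 - v3*b23 = (-3)*(4) - (3)*(2) = -18
  e3: v1*b13 + v2*b23 = (-3)*(3) + (4)*(2) = -1
Trivector part <vB>_3:
  e123: v1*b23 - v2*b13 + v3*b12 = (-3)*(2) - (4)*(3) + (3)*(4) = -6
vB = -25*e1 - 18*e2 - 1*e3 - 6*e123


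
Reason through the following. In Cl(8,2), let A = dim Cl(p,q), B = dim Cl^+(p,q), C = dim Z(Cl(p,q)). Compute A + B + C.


n = 8 + 2 = 10
Total dim = 2^10 = 1024
Even subalgebra dim = 2^9 = 512
n is even, so center dim = 1
Sum = 1024 + 512 + 1 = 1537


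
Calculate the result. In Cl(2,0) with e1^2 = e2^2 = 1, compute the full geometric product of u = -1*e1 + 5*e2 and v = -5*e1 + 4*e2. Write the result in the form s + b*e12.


Expand: (-1*e1 + 5*e2)(-5*e1 + 4*e2)
= (-1)*(-5)*e1e1 + (-1)*4*e1e2 + 5*(-5)*e2e1 + 5*4*e2e2
Using e1^2 = e2^2 = 1, e2e1 = -e1e2:
Scalar part s = (-1)*(-5) + 5*4 = 5 + 20 = 25
Bivector part b = (-1)*4 - 5*(-5) = -4 - (-25) = 21
uv = 25 + 21*e12


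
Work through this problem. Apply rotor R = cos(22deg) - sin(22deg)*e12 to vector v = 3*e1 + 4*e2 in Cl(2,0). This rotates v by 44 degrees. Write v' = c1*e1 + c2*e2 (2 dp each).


Rotor R = cos(22deg) - sin(22deg)*e12
Rotation angle theta = 2 * 22 = 44 degrees
v' = R*v*~R rotates v by theta.
cos(44deg) = 0.7193, sin(44deg) = 0.6947
v'_1 = 3*cos(44deg) - 4*sin(44deg)
= 3*0.7193 - 4*0.6947
= -0.62
v'_2 = 3*sin(44deg) + 4*cos(44deg)
= 3*0.6947 + 4*0.7193
= 4.96
v' = -0.62*e1 + 4.96*e2


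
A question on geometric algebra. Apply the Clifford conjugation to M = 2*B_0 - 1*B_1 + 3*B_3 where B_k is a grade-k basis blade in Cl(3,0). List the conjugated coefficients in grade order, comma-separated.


Clifford conjugate sign for grade k: (-1)^(k(k+1)/2)
Grade 0: (-1)^(0*1/2) = (-1)^0 = 1, coeff 2 -> 2
Grade 1: (-1)^(1*2/2) = (-1)^1 = -1, coeff -1 -> 1
Grade 3: (-1)^(3*4/2) = (-1)^6 = 1, coeff 3 -> 3
Conjugated coefficients: 2, 1, 3


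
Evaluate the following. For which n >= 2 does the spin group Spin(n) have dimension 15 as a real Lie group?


dim Spin(n) = dim so(n) = n(n-1)/2.
Solve n(n-1)/2 = 15, i.e. n^2 - n - 30 = 0.
Discriminant = 1 + 8*15 = 121
n = (1 + sqrt(121))/2 = (1 + 11)/2 = 6


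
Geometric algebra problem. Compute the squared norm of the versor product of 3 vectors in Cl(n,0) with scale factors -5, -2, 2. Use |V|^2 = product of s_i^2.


Each vector v_i has |v_i|^2 = s_i^2
Squared scales: (-5)^2 = 25, (-2)^2 = 4, 2^2 = 4
|V|^2 = 25 * 4 * 4
= 400


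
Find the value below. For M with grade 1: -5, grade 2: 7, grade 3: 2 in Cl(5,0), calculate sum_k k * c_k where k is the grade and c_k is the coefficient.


Grade-weighted sum = sum of grade_k * coefficient_k
1*(-5) = -5
2*7 = 14
3*2 = 6
Total = -5 + 14 + 6 = 15


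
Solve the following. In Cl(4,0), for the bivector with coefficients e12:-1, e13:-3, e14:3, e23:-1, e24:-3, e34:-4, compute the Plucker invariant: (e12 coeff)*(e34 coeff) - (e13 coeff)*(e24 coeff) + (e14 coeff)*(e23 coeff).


Plucker relation: af - be + cd
a*f = (-1)*(-4) = 4
b*e = (-3)*(-3) = 9
c*d = 3*(-1) = -3
af - be + cd = 4 - 9 + (-3)
= -8


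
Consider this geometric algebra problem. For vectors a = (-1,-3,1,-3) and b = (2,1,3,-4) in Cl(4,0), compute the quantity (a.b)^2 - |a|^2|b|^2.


a . b = (-1)*2 + (-3)*1 + 1*3 + (-3)*(-4)
= -2 + (-3) + 3 + 12 = 10
|a|^2 = (-1)^2 + (-3)^2 + 1^2 + (-3)^2 = 20
|b|^2 = 2^2 + 1^2 + 3^2 + (-4)^2 = 30
(a.b)^2 = 10^2 = 100
|a|^2 * |b|^2 = 20 * 30 = 600
Result = 100 - 600 = -500


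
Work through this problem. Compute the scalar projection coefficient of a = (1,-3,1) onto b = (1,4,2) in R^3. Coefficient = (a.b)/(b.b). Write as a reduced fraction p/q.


Projection coefficient = (a . b) / (b . b)
a . b = 1*1 + (-3)*4 + 1*2
= 1 + (-12) + 2 = -9
b . b = 1^2 + 4^2 + 2^2
= 1 + 16 + 4 = 21
Coefficient = -9/21
In lowest terms: -3/7


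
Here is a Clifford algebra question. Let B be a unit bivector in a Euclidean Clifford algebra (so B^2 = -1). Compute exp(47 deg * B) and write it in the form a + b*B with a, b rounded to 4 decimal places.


For a unit bivector B with B^2 = -1, the exponential series gives
e^(theta*B) = cos(theta) + sin(theta)*B (the GA analogue of Euler's formula).
theta = 47 degrees = 0.820305 rad
cos(47 deg) = 0.6820
sin(47 deg) = 0.7314
exp(theta*B) = 0.6820 + 0.7314*B


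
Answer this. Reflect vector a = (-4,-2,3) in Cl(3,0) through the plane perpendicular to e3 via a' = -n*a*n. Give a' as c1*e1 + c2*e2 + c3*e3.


Reflection formula: a' = -n*a*n, with n = e3 (unit vector, n^2 = 1).
For reflection through hyperplane perp to e3:
The component along e3 flips sign, others stay.
a = (-4, -2, 3)
a' = (-4, -2, -3)
a' = -4*e1 - 2*e2 - 3*e3


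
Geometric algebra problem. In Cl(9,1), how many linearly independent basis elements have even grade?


Even subalgebra dimension = 2^(n-1)
n = 9 + 1 = 10
2^(10 - 1) = 2^9 = 512
Verification: sum of C(10,k) for even k = 1 + 45 + 210 + 210 + 45 + 1 = 512
Result = 512


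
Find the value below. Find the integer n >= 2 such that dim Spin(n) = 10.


dim Spin(n) = dim so(n) = n(n-1)/2.
Solve n(n-1)/2 = 10, i.e. n^2 - n - 20 = 0.
Discriminant = 1 + 8*10 = 81
n = (1 + sqrt(81))/2 = (1 + 9)/2 = 5


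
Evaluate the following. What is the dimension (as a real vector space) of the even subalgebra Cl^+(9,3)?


Even subalgebra dimension = 2^(n-1)
n = 9 + 3 = 12
2^(12 - 1) = 2^11 = 2048
Verification: sum of C(12,k) for even k = 1 + 66 + 495 + 924 + 495 + 66 + 1 = 2048
Result = 2048


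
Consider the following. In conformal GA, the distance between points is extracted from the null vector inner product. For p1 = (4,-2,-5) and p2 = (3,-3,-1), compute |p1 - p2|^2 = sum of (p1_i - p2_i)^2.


p1 - p2 = (1, 1, -4)
|p1 - p2|^2 = 1^2 + 1^2 + (-4)^2
= 1 + 1 + 16
= 18


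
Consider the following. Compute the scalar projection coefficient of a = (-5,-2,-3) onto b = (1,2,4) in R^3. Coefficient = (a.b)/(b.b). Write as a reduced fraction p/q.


Projection coefficient = (a . b) / (b . b)
a . b = (-5)*1 + (-2)*2 + (-3)*4
= -5 + (-4) + (-12) = -21
b . b = 1^2 + 2^2 + 4^2
= 1 + 4 + 16 = 21
Coefficient = -21/21
In lowest terms: -1/1


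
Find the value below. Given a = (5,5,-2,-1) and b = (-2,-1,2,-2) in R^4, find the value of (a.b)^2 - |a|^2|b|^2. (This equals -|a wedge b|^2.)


a . b = 5*(-2) + 5*(-1) + (-2)*2 + (-1)*(-2)
= -10 + (-5) + (-4) + 2 = -17
|a|^2 = 5^2 + 5^2 + (-2)^2 + (-1)^2 = 55
|b|^2 = (-2)^2 + (-1)^2 + 2^2 + (-2)^2 = 13
(a.b)^2 = (-17)^2 = 289
|a|^2 * |b|^2 = 55 * 13 = 715
Result = 289 - 715 = -426


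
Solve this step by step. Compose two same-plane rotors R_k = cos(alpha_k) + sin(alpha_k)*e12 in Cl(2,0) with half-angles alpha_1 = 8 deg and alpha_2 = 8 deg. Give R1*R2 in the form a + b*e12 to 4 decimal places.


Same-plane rotors commute and their half-angles add:
R1*R2 = cos(a1 + a2) + sin(a1 + a2)*e12.
a1 + a2 = 8 + 8 = 16 deg
cos(16 deg) = 0.9613
sin(16 deg) = 0.2756
R1*R2 = 0.9613 + 0.2756*e12


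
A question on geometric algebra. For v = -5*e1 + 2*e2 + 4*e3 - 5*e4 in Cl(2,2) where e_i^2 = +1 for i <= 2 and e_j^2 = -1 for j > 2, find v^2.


v^2 = sum of c_i^2 * e_i^2
Positive signature terms (e_i^2 = +1): (-5)^2 + 2^2 = 29
Negative signature terms (e_j^2 = -1): 4^2 + (-5)^2 = 41
v^2 = 29 - 41 = -12


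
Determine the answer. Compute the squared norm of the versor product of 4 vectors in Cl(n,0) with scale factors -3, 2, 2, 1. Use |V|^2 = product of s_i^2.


Each vector v_i has |v_i|^2 = s_i^2
Squared scales: (-3)^2 = 9, 2^2 = 4, 2^2 = 4, 1^2 = 1
|V|^2 = 9 * 4 * 4 * 1
= 144


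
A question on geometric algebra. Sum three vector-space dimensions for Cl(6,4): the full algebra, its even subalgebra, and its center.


n = 6 + 4 = 10
Total dim = 2^10 = 1024
Even subalgebra dim = 2^9 = 512
n is even, so center dim = 1
Sum = 1024 + 512 + 1 = 1537


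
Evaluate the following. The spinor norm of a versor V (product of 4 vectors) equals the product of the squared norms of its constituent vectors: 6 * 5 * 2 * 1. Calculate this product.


Spinor norm N(V) = |v1|^2 * |v2|^2 * ... * |v4|^2
= 6 * 5 * 2 * 1
Running product: 6, 30, 60, 60
N(V) = 60


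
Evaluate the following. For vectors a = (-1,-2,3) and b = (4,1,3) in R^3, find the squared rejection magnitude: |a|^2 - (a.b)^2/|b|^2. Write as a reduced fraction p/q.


|a|^2 = (-1)^2 + (-2)^2 + 3^2 = 14
|b|^2 = 4^2 + 1^2 + 3^2 = 26
a . b = (-1)*4 + (-2)*1 + 3*3 = 3
(a.b)^2 = 3^2 = 9
|rej|^2 = 14 - 9/26
= (364 - 9)/26
= 355/26
In lowest terms: 355/26


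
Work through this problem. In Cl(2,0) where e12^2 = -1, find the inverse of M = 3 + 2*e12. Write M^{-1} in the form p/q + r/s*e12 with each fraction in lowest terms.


M = 3 + 2*e12, where e12^2 = -1.
Since M commutes with its reverse ~M = a - b*e12, M * ~M = a^2 - b^2*e12^2 = a^2 + b^2.
So M^{-1} = ~M / (a^2 + b^2) = (a - b*e12)/(a^2 + b^2).
a^2 + b^2 = 9 + 4 = 13
Scalar part = 3/13 = 3/13
Bivector coeff = -2/13 = -2/13
M^{-1} = 3/13 - 2/13*e12


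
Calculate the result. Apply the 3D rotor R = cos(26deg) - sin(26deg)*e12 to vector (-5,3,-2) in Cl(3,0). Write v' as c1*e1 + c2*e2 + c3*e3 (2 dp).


Rotor R = cos(26deg) - sin(26deg)*e12
Rotation angle theta = 2 * 26 = 52 degrees in the e12 plane (e1 -> e2).
The component perpendicular to the plane (e3) is invariant: v'_3 = v3 = -2.00
cos(52deg) = 0.6157, sin(52deg) = 0.7880
v'_1 = v1*cos(theta) - v2*sin(theta) = -5*0.6157 - 3*0.7880 = -5.44
v'_2 = v1*sin(theta) + v2*cos(theta) = -5*0.7880 + 3*0.6157 = -2.09
v' = -5.44*e1 - 2.09*e2 - 2.00*e3


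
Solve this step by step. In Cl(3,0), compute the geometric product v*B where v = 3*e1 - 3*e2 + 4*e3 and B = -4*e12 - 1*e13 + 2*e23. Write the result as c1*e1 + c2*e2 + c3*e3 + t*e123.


vB has grade-1 (vector) and grade-3 (trivector) parts: vB = (v _| B) + (v ^ B).
Vector part <vB>_1:
  e1: -v2*b12 - v3*b13 = -(-3)*(-4) - (4)*(-1) = -8
  e2: v1*b12 - v3*b23 = (3)*(-4) - (4)*(2) = -20
  e3: v1*b13 + v2*b23 = (3)*(-1) + (-3)*(2) = -9
Trivector part <vB>_3:
  e123: v1*b23 - v2*b13 + v3*b12 = (3)*(2) - (-3)*(-1) + (4)*(-4) = -13
vB = -8*e1 - 20*e2 - 9*e3 - 13*e123


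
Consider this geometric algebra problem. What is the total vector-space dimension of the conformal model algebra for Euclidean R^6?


The conformal model of R^6 uses Cl(7,1): the 6 Euclidean generators plus two extra orthogonal generators e+ (e+^2 = +1) and e- (e-^2 = -1), from which the null vectors e0, einf are built.
Number of generators m = 6 + 2 = 8.
dim Cl(p,q) = 2^m = 2^8 = 256


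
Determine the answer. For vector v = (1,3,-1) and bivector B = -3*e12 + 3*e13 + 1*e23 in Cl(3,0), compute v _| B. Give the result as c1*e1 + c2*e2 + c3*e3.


Left contraction v _| B = <vB>_1 (grade-1 part of the geometric product vB).
Using e1_|e12 = e2, e2_|e12 = -e1, e1_|e13 = e3, e3_|e13 = -e1, e2_|e23 = e3, e3_|e23 = -e2:
e1 coeff: -v2*b12 - v3*b13 = -(3)*(-3) - (-1)*(3) = 12
e2 coeff: v1*b12 - v3*b23 = (1)*(-3) - (-1)*(1) = -2
e3 coeff: v1*b13 + v2*b23 = (1)*(3) + (3)*(1) = 6
v _| B = 12*e1 - 2*e2 + 6*e3


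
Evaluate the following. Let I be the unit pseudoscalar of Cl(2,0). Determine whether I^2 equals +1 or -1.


The pseudoscalar I = e1...e_n (product of all n generators) of Cl(p,q) satisfies I^2 = (-1)^(q + n(n-1)/2).
p = 2, q = 0, n = p + q = 2
n(n-1)/2 = 2 * 1 / 2 = 1
Exponent = q + n(n-1)/2 = 0 + 1 = 1
I^2 = (-1)^1 = -1


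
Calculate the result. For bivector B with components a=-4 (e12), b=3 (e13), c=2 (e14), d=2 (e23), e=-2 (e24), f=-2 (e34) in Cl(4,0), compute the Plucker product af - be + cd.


Plucker relation: af - be + cd
a*f = (-4)*(-2) = 8
b*e = 3*(-2) = -6
c*d = 2*2 = 4
af - be + cd = 8 - (-6) + 4
= 18


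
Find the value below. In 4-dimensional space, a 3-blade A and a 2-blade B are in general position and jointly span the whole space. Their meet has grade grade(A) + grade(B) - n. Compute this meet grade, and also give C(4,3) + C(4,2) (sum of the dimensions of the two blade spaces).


Meet grade = grade(A) + grade(B) - n
= 3 + 2 - 4 = 1
C(4,3) = 4
C(4,2) = 6
dim_A + dim_B = 4 + 6 = 10


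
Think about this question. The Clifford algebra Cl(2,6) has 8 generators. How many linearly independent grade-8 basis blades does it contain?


Number of grade-k basis blades in Cl(p,q) with n = p + q is C(n, k).
n = 2 + 6 = 8
C(8, 8) = 8! / (8! * 0!)
= 40320 / (40320 * 1)
= 1


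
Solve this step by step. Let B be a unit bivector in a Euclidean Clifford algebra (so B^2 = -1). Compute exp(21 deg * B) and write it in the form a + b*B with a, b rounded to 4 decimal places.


For a unit bivector B with B^2 = -1, the exponential series gives
e^(theta*B) = cos(theta) + sin(theta)*B (the GA analogue of Euler's formula).
theta = 21 degrees = 0.366519 rad
cos(21 deg) = 0.9336
sin(21 deg) = 0.3584
exp(theta*B) = 0.9336 + 0.3584*B


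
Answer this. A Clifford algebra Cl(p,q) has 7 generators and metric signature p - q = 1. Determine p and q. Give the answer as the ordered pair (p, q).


We need p + q = 7 and p - q = 1.
Adding: 2p = 7 + 1 = 8, so p = 4.
Then q = 7 - 4 = 3.
(p, q) = (4, 3)


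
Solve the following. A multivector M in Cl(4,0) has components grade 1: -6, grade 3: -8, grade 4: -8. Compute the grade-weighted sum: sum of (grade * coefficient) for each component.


Grade-weighted sum = sum of grade_k * coefficient_k
1*(-6) = -6
3*(-8) = -24
4*(-8) = -32
Total = -6 + (-24) + (-32) = -62


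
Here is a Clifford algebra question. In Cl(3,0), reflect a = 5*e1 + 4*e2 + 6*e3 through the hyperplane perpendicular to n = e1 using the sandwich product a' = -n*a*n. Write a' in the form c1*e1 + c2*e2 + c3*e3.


Reflection formula: a' = -n*a*n, with n = e1 (unit vector, n^2 = 1).
For reflection through hyperplane perp to e1:
The component along e1 flips sign, others stay.
a = (5, 4, 6)
a' = (-5, 4, 6)
a' = -5*e1 + 4*e2 + 6*e3


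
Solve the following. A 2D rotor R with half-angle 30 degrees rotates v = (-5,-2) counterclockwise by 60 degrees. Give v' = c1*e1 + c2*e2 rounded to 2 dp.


Rotor R = cos(30deg) - sin(30deg)*e12
Rotation angle theta = 2 * 30 = 60 degrees
v' = R*v*~R rotates v by theta.
cos(60deg) = 0.5000, sin(60deg) = 0.8660
v'_1 = -5*cos(60deg) - (-2)*sin(60deg)
= -5*0.5000 - (-2)*0.8660
= -0.77
v'_2 = -5*sin(60deg) + (-2)*cos(60deg)
= -5*0.8660 + (-2)*0.5000
= -5.33
v' = -0.77*e1 - 5.33*e2


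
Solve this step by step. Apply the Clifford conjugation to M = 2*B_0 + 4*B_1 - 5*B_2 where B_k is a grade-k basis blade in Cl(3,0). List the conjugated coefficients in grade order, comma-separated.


Clifford conjugate sign for grade k: (-1)^(k(k+1)/2)
Grade 0: (-1)^(0*1/2) = (-1)^0 = 1, coeff 2 -> 2
Grade 1: (-1)^(1*2/2) = (-1)^1 = -1, coeff 4 -> -4
Grade 2: (-1)^(2*3/2) = (-1)^3 = -1, coeff -5 -> 5
Conjugated coefficients: 2, -4, 5


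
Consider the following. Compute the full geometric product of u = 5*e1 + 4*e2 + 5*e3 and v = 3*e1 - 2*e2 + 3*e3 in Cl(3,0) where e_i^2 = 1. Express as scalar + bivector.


In Cl(3,0): e_i^2 = 1, e_ie_j = -e_je_i for i != j.
Scalar part = u . v = 5*3 + 4*(-2) + 5*3
= 15 + (-8) + 15 = 22
e12 coeff = 5*(-2) - 4*3 = -10 - 12 = -22
e13 coeff = 5*3 - 5*3 = 15 - 15 = 0
e23 coeff = 4*3 - 5*(-2) = 12 - (-10) = 22
uv = 22 - 22*e12 + 0*e13 + 22*e23


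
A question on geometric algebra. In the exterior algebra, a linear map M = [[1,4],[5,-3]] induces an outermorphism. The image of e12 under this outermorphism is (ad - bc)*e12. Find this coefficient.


The outermorphism of a linear map f sends e1^e2 to f(e1)^f(e2).
f(e1) = 1*e1 + 5*e2
f(e2) = 4*e1 - 3*e2
f(e1) ^ f(e2) = (1*e1 + 5*e2) ^ (4*e1 - 3*e2)
= 1*(-3)*e12 + 5*4*e21
= (-3 - 20)*e12
= -23*e12
Coefficient = -23


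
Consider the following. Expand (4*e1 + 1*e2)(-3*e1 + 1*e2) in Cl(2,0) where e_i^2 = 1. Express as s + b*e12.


Expand: (4*e1 + 1*e2)(-3*e1 + 1*e2)
= 4*(-3)*e1e1 + 4*1*e1e2 + 1*(-3)*e2e1 + 1*1*e2e2
Using e1^2 = e2^2 = 1, e2e1 = -e1e2:
Scalar part s = 4*(-3) + 1*1 = -12 + 1 = -11
Bivector part b = 4*1 - 1*(-3) = 4 - (-3) = 7
uv = -11 + 7*e12


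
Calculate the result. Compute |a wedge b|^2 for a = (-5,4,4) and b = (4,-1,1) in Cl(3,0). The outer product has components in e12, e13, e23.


a wedge b = (a1*b2 - a2*b1)*e12 + (a1*b3 - a3*b1)*e13 + (a2*b3 - a3*b2)*e23
e12 coeff: (-5)*(-1) - 4*4 = 5 - 16 = -11
e13 coeff: (-5)*1 - 4*4 = -5 - 16 = -21
e23 coeff: 4*1 - 4*(-1) = 4 - (-4) = 8
|a wedge b|^2 = (-11)^2 + (-21)^2 + 8^2
= 121 + 441 + 64
= 626


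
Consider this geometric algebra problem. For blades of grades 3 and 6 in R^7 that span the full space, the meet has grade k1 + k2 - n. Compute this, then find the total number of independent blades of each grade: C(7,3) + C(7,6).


Meet grade = grade(A) + grade(B) - n
= 3 + 6 - 7 = 2
C(7,3) = 35
C(7,6) = 7
dim_A + dim_B = 35 + 7 = 42


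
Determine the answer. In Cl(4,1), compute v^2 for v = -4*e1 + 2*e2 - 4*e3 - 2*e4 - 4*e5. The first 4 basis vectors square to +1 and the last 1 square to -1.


v^2 = sum of c_i^2 * e_i^2
Positive signature terms (e_i^2 = +1): (-4)^2 + 2^2 + (-4)^2 + (-2)^2 = 40
Negative signature terms (e_j^2 = -1): (-4)^2 = 16
v^2 = 40 - 16 = 24


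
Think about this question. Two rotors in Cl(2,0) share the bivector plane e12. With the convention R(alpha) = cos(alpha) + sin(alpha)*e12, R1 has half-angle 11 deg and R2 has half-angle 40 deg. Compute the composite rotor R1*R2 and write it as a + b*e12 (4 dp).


Same-plane rotors commute and their half-angles add:
R1*R2 = cos(a1 + a2) + sin(a1 + a2)*e12.
a1 + a2 = 11 + 40 = 51 deg
cos(51 deg) = 0.6293
sin(51 deg) = 0.7771
R1*R2 = 0.6293 + 0.7771*e12


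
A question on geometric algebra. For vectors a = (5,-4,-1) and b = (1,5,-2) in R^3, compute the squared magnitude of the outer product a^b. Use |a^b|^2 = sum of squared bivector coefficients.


a wedge b = (a1*b2 - a2*b1)*e12 + (a1*b3 - a3*b1)*e13 + (a2*b3 - a3*b2)*e23
e12 coeff: 5*5 - (-4)*1 = 25 - (-4) = 29
e13 coeff: 5*(-2) - (-1)*1 = -10 - (-1) = -9
e23 coeff: (-4)*(-2) - (-1)*5 = 8 - (-5) = 13
|a wedge b|^2 = 29^2 + (-9)^2 + 13^2
= 841 + 81 + 169
= 1091


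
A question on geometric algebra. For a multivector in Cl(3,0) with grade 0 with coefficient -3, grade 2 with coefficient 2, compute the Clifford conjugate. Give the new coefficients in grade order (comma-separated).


Clifford conjugate sign for grade k: (-1)^(k(k+1)/2)
Grade 0: (-1)^(0*1/2) = (-1)^0 = 1, coeff -3 -> -3
Grade 2: (-1)^(2*3/2) = (-1)^3 = -1, coeff 2 -> -2
Conjugated coefficients: -3, -2


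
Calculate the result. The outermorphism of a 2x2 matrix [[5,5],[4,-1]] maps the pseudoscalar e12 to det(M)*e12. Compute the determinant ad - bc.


The outermorphism of a linear map f sends e1^e2 to f(e1)^f(e2).
f(e1) = 5*e1 + 4*e2
f(e2) = 5*e1 - 1*e2
f(e1) ^ f(e2) = (5*e1 + 4*e2) ^ (5*e1 - 1*e2)
= 5*(-1)*e12 + 4*5*e21
= (-5 - 20)*e12
= -25*e12
Coefficient = -25


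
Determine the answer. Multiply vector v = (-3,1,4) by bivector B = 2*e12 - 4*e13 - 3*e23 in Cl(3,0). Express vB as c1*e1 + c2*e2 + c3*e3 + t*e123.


vB has grade-1 (vector) and grade-3 (trivector) parts: vB = (v _| B) + (v ^ B).
Vector part <vB>_1:
  e1: -v2*b12 - v3*b13 = -(1)*(2) - (4)*(-4) = 14
  e2: v1*b12 - v3*b23 = (-3)*(2) - (4)*(-3) = 6
  e3: v1*b13 + v2*b23 = (-3)*(-4) + (1)*(-3) = 9
Trivector part <vB>_3:
  e123: v1*b23 - v2*b13 + v3*b12 = (-3)*(-3) - (1)*(-4) + (4)*(2) = 21
vB = 14*e1 + 6*e2 + 9*e3 + 21*e123


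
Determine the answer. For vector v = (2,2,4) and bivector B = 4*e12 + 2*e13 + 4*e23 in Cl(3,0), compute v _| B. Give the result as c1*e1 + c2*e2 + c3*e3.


Left contraction v _| B = <vB>_1 (grade-1 part of the geometric product vB).
Using e1_|e12 = e2, e2_|e12 = -e1, e1_|e13 = e3, e3_|e13 = -e1, e2_|e23 = e3, e3_|e23 = -e2:
e1 coeff: -v2*b12 - v3*b13 = -(2)*(4) - (4)*(2) = -16
e2 coeff: v1*b12 - v3*b23 = (2)*(4) - (4)*(4) = -8
e3 coeff: v1*b13 + v2*b23 = (2)*(2) + (2)*(4) = 12
v _| B = -16*e1 - 8*e2 + 12*e3


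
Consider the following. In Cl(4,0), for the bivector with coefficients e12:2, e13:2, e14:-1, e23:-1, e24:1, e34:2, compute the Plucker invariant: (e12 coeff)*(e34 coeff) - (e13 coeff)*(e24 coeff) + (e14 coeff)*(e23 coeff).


Plucker relation: af - be + cd
a*f = 2*2 = 4
b*e = 2*1 = 2
c*d = (-1)*(-1) = 1
af - be + cd = 4 - 2 + 1
= 3


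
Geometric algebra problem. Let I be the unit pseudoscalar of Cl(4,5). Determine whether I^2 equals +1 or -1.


The pseudoscalar I = e1...e_n (product of all n generators) of Cl(p,q) satisfies I^2 = (-1)^(q + n(n-1)/2).
p = 4, q = 5, n = p + q = 9
n(n-1)/2 = 9 * 8 / 2 = 36
Exponent = q + n(n-1)/2 = 5 + 36 = 41
I^2 = (-1)^41 = -1


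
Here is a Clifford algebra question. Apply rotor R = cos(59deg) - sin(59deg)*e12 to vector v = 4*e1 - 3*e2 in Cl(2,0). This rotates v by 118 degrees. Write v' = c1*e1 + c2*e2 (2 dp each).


Rotor R = cos(59deg) - sin(59deg)*e12
Rotation angle theta = 2 * 59 = 118 degrees
v' = R*v*~R rotates v by theta.
cos(118deg) = -0.4695, sin(118deg) = 0.8829
v'_1 = 4*cos(118deg) - (-3)*sin(118deg)
= 4*(-0.4695) - (-3)*0.8829
= 0.77
v'_2 = 4*sin(118deg) + (-3)*cos(118deg)
= 4*0.8829 + (-3)*(-0.4695)
= 4.94
v' = 0.77*e1 + 4.94*e2


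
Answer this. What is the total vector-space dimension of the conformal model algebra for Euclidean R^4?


The conformal model of R^4 uses Cl(5,1): the 4 Euclidean generators plus two extra orthogonal generators e+ (e+^2 = +1) and e- (e-^2 = -1), from which the null vectors e0, einf are built.
Number of generators m = 4 + 2 = 6.
dim Cl(p,q) = 2^m = 2^6 = 64


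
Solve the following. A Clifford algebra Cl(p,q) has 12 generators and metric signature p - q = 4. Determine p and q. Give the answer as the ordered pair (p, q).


We need p + q = 12 and p - q = 4.
Adding: 2p = 12 + 4 = 16, so p = 8.
Then q = 12 - 8 = 4.
(p, q) = (8, 4)


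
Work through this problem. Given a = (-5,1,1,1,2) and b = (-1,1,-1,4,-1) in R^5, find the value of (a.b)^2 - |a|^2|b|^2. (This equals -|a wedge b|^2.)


a . b = (-5)*(-1) + 1*1 + 1*(-1) + 1*4 + 2*(-1)
= 5 + 1 + (-1) + 4 + (-2) = 7
|a|^2 = (-5)^2 + 1^2 + 1^2 + 1^2 + 2^2 = 32
|b|^2 = (-1)^2 + 1^2 + (-1)^2 + 4^2 + (-1)^2 = 20
(a.b)^2 = 7^2 = 49
|a|^2 * |b|^2 = 32 * 20 = 640
Result = 49 - 640 = -591


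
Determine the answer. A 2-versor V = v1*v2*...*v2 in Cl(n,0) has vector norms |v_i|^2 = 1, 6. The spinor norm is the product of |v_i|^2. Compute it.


Spinor norm N(V) = |v1|^2 * |v2|^2 * ... * |v2|^2
= 1 * 6
Running product: 1, 6
N(V) = 6


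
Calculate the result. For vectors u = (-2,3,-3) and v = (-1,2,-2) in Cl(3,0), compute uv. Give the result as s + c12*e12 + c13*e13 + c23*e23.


In Cl(3,0): e_i^2 = 1, e_ie_j = -e_je_i for i != j.
Scalar part = u . v = (-2)*(-1) + 3*2 + (-3)*(-2)
= 2 + 6 + 6 = 14
e12 coeff = (-2)*2 - 3*(-1) = -4 - (-3) = -1
e13 coeff = (-2)*(-2) - (-3)*(-1) = 4 - 3 = 1
e23 coeff = 3*(-2) - (-3)*2 = -6 - (-6) = 0
uv = 14 - 1*e12 + 1*e13 + 0*e23


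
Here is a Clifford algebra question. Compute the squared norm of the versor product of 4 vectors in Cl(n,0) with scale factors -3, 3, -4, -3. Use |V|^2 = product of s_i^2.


Each vector v_i has |v_i|^2 = s_i^2
Squared scales: (-3)^2 = 9, 3^2 = 9, (-4)^2 = 16, (-3)^2 = 9
|V|^2 = 9 * 9 * 16 * 9
= 11664


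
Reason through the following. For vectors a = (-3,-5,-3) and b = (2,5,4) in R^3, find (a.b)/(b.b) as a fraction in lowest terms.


Projection coefficient = (a . b) / (b . b)
a . b = (-3)*2 + (-5)*5 + (-3)*4
= -6 + (-25) + (-12) = -43
b . b = 2^2 + 5^2 + 4^2
= 4 + 25 + 16 = 45
Coefficient = -43/45
In lowest terms: -43/45


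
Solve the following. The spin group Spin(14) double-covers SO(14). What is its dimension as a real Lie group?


Spin(n) double-covers SO(n); both have Lie algebra so(n) of dimension n(n-1)/2.
n = 14
n(n-1) = 14 * 13 = 182
dim Spin(14) = 182/2 = 91


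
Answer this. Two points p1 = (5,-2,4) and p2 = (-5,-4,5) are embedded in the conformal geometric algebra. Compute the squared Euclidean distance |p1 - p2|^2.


p1 - p2 = (10, 2, -1)
|p1 - p2|^2 = 10^2 + 2^2 + (-1)^2
= 100 + 4 + 1
= 105
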